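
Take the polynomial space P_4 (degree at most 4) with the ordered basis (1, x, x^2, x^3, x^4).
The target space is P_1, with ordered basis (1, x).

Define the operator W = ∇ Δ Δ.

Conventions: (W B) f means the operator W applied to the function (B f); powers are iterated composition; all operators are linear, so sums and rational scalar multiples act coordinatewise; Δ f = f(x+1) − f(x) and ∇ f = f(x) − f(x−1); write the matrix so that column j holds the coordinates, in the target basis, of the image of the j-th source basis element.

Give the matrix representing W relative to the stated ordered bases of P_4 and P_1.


the matrix is [[0, 0, 0, 6, 12]; [0, 0, 0, 0, 24]] (rows listed top to bottom)

image of 1: 0
image of x: 0
image of x^2: 0
image of x^3: 6
image of x^4: 24x + 12
each image's coordinates form column j of the matrix


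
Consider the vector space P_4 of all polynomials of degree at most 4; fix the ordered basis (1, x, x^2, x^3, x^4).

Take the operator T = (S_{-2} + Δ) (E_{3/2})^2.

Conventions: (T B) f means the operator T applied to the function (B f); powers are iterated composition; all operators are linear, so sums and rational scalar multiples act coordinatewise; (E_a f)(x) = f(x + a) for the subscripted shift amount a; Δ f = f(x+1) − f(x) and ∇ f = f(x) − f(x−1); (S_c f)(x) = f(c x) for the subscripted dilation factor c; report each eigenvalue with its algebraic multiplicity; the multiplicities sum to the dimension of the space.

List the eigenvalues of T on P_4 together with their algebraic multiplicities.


λ = -8 (multiplicity 1), λ = -2 (multiplicity 1), λ = 1 (multiplicity 1), λ = 4 (multiplicity 1), λ = 16 (multiplicity 1)

image of 1: 1
image of x: -2x + 4
image of x^2: 4x^2 - 10x + 16
image of x^3: -8x^3 + 39x^2 - 33x + 64
image of x^4: 16x^4 - 92x^3 + 258x^2 - 68x + 256
the matrix is upper triangular; its diagonal is (1, -2, 4, -8, 16)
for a triangular matrix the eigenvalues are the diagonal entries, with algebraic multiplicity their repetition count


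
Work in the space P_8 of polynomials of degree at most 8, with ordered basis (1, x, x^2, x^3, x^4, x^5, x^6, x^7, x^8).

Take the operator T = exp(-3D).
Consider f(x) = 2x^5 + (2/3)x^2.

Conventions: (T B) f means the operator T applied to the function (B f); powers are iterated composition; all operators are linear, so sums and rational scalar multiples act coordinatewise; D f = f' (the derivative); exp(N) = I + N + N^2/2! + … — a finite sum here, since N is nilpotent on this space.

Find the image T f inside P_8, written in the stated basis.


g(x) = 2x^5 - 30x^4 + 180x^3 - (1618/3)x^2 + 806x - 480

order-1 term: -30x^4 - 4x
order-2 term: 180x^3 + 6
order-3 term: -540x^2
order-4 term: 810x
order-5 term: -486
the series for exp(-3D) f terminates at order 5
exp(-3D) f = 2x^5 - 30x^4 + 180x^3 - (1618/3)x^2 + 806x - 480


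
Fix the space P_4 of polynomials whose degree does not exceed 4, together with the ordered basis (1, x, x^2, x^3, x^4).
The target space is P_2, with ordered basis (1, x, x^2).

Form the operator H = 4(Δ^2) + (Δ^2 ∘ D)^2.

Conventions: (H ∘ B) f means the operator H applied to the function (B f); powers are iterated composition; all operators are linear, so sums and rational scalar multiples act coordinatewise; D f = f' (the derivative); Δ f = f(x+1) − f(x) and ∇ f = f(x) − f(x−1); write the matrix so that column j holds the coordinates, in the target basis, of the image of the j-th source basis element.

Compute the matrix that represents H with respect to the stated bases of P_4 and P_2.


image of 1: 0
image of x: 0
image of x^2: 8
image of x^3: 24x + 24
image of x^4: 48x^2 + 96x + 56
each image's coordinates form column j of the matrix

the matrix is [[0, 0, 8, 24, 56]; [0, 0, 0, 24, 96]; [0, 0, 0, 0, 48]] (rows listed top to bottom)


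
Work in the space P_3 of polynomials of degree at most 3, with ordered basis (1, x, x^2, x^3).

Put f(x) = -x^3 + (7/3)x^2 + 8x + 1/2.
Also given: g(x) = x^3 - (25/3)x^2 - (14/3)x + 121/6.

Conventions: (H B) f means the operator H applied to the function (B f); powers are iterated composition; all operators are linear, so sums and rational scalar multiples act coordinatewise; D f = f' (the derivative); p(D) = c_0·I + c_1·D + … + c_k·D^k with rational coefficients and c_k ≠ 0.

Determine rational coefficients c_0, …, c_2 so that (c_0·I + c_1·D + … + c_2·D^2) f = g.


p(D) = -I + 2·D + D^2, i.e. c_0 = -1, c_1 = 2, c_2 = 1

D^0 f = -x^3 + (7/3)x^2 + 8x + 1/2
D^1 f = -3x^2 + (14/3)x + 8
D^2 f = -6x + 14/3
matching coefficients of g against c_0 f + c_1 Df + … from the top degree down determines the c_i
solution: c_0 = -1, c_1 = 2, c_2 = 1


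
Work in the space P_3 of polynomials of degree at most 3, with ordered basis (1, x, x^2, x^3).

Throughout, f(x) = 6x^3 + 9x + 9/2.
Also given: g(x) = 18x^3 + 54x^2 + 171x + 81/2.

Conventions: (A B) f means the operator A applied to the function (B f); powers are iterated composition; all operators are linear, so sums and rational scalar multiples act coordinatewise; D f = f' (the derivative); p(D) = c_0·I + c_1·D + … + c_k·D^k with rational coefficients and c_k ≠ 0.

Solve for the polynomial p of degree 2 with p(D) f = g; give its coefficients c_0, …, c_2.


p(D) = 3·I + 3·D + 4·D^2, i.e. c_0 = 3, c_1 = 3, c_2 = 4

D^0 f = 6x^3 + 9x + 9/2
D^1 f = 18x^2 + 9
D^2 f = 36x
matching coefficients of g against c_0 f + c_1 Df + … from the top degree down determines the c_i
solution: c_0 = 3, c_1 = 3, c_2 = 4


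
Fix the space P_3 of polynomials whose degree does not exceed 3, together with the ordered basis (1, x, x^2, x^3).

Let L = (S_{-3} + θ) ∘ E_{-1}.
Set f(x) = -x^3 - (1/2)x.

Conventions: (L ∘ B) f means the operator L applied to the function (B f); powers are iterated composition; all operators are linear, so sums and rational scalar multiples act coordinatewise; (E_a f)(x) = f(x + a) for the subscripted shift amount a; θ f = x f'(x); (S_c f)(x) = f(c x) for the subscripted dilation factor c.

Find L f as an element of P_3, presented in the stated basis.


E_{-1} f = -x^3 + 3x^2 - (7/2)x + 3/2
S_{-3} E_{-1} f = 27x^3 + 27x^2 + (21/2)x + 3/2
θ E_{-1} f = -3x^3 + 6x^2 - (7/2)x
(S_{-3} + θ) E_{-1} f = 24x^3 + 33x^2 + 7x + 3/2

the result is g(x) = 24x^3 + 33x^2 + 7x + 3/2


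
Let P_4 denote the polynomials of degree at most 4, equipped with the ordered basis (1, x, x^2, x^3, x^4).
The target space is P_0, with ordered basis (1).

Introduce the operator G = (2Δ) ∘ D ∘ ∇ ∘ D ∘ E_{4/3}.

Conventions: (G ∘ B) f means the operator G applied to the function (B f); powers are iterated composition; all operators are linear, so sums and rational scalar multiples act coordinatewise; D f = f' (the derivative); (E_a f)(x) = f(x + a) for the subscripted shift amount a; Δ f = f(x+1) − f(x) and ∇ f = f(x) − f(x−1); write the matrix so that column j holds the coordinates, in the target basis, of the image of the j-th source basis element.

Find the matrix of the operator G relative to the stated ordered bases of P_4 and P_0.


the matrix is [[0, 0, 0, 0, 48]] (rows listed top to bottom)

image of 1: 0
image of x: 0
image of x^2: 0
image of x^3: 0
image of x^4: 48
each image's coordinates form column j of the matrix


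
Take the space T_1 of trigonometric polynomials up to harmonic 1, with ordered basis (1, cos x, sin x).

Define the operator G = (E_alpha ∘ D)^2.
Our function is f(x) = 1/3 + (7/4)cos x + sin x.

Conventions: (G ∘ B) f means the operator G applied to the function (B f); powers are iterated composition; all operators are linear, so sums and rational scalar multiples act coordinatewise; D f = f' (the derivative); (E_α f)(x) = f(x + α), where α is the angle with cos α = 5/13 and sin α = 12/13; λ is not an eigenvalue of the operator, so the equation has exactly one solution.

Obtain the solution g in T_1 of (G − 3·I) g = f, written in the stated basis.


g(x) = -1/9 - (559/976)cos x - (299/488)sin x

write g with unknown coordinates in the stated basis and equate coefficients in (G − 3·I) g = f
solving from the highest basis element down gives g = -1/9 - (559/976)cos x - (299/488)sin x
check: G g = (31/976)cos x - (409/488)sin x
so G g − 3·g = 1/3 + (7/4)cos x + sin x = f ✓


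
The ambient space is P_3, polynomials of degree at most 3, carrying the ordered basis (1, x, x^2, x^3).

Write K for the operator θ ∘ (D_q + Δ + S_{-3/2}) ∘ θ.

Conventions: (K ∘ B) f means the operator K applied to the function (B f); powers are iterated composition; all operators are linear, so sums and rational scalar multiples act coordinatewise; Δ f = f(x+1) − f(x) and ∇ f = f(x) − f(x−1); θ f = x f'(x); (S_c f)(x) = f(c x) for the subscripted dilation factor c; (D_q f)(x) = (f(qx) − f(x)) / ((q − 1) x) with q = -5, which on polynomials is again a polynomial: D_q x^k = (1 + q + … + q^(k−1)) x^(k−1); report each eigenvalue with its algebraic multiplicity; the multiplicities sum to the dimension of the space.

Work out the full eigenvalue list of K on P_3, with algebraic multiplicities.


image of 1: 0
image of x: -(3/2)x
image of x^2: 9x^2 - 4x
image of x^3: -(243/8)x^3 + 144x^2 + 9x
the matrix is upper triangular; its diagonal is (0, -3/2, 9, -243/8)
for a triangular matrix the eigenvalues are the diagonal entries, with algebraic multiplicity their repetition count

λ = -243/8 (multiplicity 1), λ = -3/2 (multiplicity 1), λ = 0 (multiplicity 1), λ = 9 (multiplicity 1)


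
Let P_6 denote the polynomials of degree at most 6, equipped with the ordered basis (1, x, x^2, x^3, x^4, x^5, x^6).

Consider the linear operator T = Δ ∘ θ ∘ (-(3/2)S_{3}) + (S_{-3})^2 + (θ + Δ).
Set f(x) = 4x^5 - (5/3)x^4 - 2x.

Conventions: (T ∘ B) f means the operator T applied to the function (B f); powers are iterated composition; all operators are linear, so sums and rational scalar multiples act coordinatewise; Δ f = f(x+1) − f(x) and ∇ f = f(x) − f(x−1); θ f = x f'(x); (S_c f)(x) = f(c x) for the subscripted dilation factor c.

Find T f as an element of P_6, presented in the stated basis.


the image equals g(x) = 236216x^5 - (142115/3)x^4 - (208880/3)x^3 - 68010x^2 - (99650/3)x - 19412/3

S_{3} f = 972x^5 - 135x^4 - 6x
(-(3/2)S_{3}) f = -1458x^5 + (405/2)x^4 + 9x
θ (-(3/2)S_{3}) f = -7290x^5 + 810x^4 + 9x
Δ θ (-(3/2)S_{3}) f = -36450x^4 - 69660x^3 - 68040x^2 - 33210x - 6471
S_{-3} f = -972x^5 - 135x^4 + 6x
S_{-3} S_{-3} f = 236196x^5 - 10935x^4 - 18x
θ f = 20x^5 - (20/3)x^4 - 2x
Δ f = 20x^4 + (100/3)x^3 + 30x^2 + (40/3)x + 1/3
(θ + Δ) f = 20x^5 + (40/3)x^4 + (100/3)x^3 + 30x^2 + (34/3)x + 1/3
(Δ ∘ θ ∘ (-(3/2)S_{3}) + (S_{-3})^2 + (θ + Δ)) f = 236216x^5 - (142115/3)x^4 - (208880/3)x^3 - 68010x^2 - (99650/3)x - 19412/3


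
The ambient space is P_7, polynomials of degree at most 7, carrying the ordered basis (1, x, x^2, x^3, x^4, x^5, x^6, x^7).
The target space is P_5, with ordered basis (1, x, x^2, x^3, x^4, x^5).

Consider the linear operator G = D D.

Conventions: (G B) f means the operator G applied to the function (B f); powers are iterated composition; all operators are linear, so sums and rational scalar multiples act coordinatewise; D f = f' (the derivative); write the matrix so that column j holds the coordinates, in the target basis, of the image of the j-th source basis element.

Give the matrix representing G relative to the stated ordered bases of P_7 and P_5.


the matrix is [[0, 0, 2, 0, 0, 0, 0, 0]; [0, 0, 0, 6, 0, 0, 0, 0]; [0, 0, 0, 0, 12, 0, 0, 0]; [0, 0, 0, 0, 0, 20, 0, 0]; [0, 0, 0, 0, 0, 0, 30, 0]; [0, 0, 0, 0, 0, 0, 0, 42]] (rows listed top to bottom)

image of 1: 0
image of x: 0
image of x^2: 2
image of x^3: 6x
image of x^4: 12x^2
image of x^5: 20x^3
image of x^6: 30x^4
image of x^7: 42x^5
each image's coordinates form column j of the matrix


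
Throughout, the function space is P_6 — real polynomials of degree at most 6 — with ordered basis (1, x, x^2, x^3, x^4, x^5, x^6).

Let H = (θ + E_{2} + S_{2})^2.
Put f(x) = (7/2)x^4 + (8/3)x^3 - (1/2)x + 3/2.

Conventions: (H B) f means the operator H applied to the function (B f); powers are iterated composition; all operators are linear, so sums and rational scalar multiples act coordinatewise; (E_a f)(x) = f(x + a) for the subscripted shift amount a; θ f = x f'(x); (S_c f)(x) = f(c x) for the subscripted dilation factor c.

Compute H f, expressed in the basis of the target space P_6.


θ f = 14x^4 + 8x^3 - (1/2)x
E_{2} f = (7/2)x^4 + (92/3)x^3 + 100x^2 + (287/2)x + 467/6
S_{2} f = 56x^4 + (64/3)x^3 - x + 3/2
(θ + E_{2} + S_{2}) f = (147/2)x^4 + 60x^3 + 100x^2 + 142x + 238/3
θ (θ + E_{2} + S_{2}) f = 294x^4 + 180x^3 + 200x^2 + 142x
E_{2} (θ + E_{2} + S_{2}) f = (147/2)x^4 + 648x^3 + 2224x^2 + 3614x + 7258/3
S_{2} (θ + E_{2} + S_{2}) f = 1176x^4 + 480x^3 + 400x^2 + 284x + 238/3
(θ + E_{2} + S_{2}) (θ + E_{2} + S_{2}) f = (3087/2)x^4 + 1308x^3 + 2824x^2 + 4040x + 7496/3

the result is g(x) = (3087/2)x^4 + 1308x^3 + 2824x^2 + 4040x + 7496/3


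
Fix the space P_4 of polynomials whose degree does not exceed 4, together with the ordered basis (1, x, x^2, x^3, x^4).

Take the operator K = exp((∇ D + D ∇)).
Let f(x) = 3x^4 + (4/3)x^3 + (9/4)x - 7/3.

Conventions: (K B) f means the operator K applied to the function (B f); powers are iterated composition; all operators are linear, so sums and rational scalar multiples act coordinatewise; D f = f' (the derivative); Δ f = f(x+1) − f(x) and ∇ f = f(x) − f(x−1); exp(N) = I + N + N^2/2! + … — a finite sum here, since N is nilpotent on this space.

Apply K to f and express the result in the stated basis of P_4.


g(x) = 3x^4 + (4/3)x^3 + 72x^2 - (215/4)x + 473/3

order-1 term: 72x^2 - 56x + 16
order-2 term: 144
the series for exp((∇ D + D ∇)) f terminates at order 2
exp((∇ D + D ∇)) f = 3x^4 + (4/3)x^3 + 72x^2 - (215/4)x + 473/3


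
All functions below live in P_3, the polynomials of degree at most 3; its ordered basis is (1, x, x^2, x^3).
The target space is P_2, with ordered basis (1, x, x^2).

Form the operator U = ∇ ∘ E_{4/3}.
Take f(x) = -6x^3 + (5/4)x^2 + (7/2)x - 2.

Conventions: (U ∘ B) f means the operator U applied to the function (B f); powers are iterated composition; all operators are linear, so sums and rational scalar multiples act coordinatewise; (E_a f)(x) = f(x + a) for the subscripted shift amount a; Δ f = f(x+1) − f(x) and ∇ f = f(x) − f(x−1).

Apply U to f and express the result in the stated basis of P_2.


E_{4/3} f = -6x^3 - (91/4)x^2 - (151/6)x - 28/3
∇ E_{4/3} f = -18x^2 - (55/2)x - 101/12

g(x) = -18x^2 - (55/2)x - 101/12


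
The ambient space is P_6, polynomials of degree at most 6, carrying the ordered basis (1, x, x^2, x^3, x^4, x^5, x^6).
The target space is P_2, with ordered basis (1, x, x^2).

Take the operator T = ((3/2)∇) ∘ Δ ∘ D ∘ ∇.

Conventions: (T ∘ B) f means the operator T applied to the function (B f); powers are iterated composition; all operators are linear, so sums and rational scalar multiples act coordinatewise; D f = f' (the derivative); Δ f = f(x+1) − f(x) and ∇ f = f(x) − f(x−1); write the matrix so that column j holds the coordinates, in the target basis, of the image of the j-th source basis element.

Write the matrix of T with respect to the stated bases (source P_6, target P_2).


the matrix is [[0, 0, 0, 0, 36, -90, 270]; [0, 0, 0, 0, 0, 180, -540]; [0, 0, 0, 0, 0, 0, 540]] (rows listed top to bottom)

image of 1: 0
image of x: 0
image of x^2: 0
image of x^3: 0
image of x^4: 36
image of x^5: 180x - 90
image of x^6: 540x^2 - 540x + 270
each image's coordinates form column j of the matrix


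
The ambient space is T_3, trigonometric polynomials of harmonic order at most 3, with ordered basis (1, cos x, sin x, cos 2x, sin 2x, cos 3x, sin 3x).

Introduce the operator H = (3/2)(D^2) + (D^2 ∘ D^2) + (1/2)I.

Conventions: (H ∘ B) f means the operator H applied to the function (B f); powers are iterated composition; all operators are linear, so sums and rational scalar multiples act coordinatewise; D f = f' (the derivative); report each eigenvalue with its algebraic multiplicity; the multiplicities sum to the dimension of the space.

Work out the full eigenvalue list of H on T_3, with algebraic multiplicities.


λ = 0 (multiplicity 2), λ = 1/2 (multiplicity 1), λ = 21/2 (multiplicity 2), λ = 68 (multiplicity 2)

image of 1: 1/2
image of cos x: 0
image of sin x: 0
image of cos 2x: (21/2)cos 2x
image of sin 2x: (21/2)sin 2x
image of cos 3x: 68cos 3x
image of sin 3x: 68sin 3x
the matrix is diagonal; its diagonal is (1/2, 0, 0, 21/2, 21/2, 68, 68)
for a triangular matrix the eigenvalues are the diagonal entries, with algebraic multiplicity their repetition count


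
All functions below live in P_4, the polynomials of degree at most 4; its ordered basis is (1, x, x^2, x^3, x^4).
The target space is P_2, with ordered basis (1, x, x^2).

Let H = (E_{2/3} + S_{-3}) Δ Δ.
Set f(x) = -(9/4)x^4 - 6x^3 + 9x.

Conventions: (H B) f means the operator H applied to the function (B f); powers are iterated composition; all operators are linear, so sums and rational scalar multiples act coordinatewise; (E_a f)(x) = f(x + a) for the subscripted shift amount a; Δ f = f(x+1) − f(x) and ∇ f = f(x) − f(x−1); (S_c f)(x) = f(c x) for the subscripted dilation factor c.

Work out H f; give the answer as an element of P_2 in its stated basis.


Δ f = -9x^3 - (63/2)x^2 - 27x + 3/4
Δ Δ f = -27x^2 - 90x - 135/2
E_{2/3} (Δ Δ) f = -27x^2 - 126x - 279/2
S_{-3} (Δ Δ) f = -243x^2 + 270x - 135/2
(E_{2/3} + S_{-3}) (Δ Δ) f = -270x^2 + 144x - 207

g(x) = -270x^2 + 144x - 207


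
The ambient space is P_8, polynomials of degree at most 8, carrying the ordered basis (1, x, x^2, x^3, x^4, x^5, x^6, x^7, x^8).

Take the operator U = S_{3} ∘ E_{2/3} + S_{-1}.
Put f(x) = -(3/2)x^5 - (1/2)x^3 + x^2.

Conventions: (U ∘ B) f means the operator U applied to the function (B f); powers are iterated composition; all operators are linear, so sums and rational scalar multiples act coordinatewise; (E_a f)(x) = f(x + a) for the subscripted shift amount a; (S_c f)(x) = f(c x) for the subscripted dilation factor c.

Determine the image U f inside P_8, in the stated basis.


the image equals g(x) = -363x^5 - 405x^4 - 193x^3 - 39x^2 - (22/9)x + 8/81

E_{2/3} f = -(3/2)x^5 - 5x^4 - (43/6)x^3 - (40/9)x^2 - (22/27)x + 8/81
S_{3} E_{2/3} f = -(729/2)x^5 - 405x^4 - (387/2)x^3 - 40x^2 - (22/9)x + 8/81
S_{-1} f = (3/2)x^5 + (1/2)x^3 + x^2
(S_{3} ∘ E_{2/3} + S_{-1}) f = -363x^5 - 405x^4 - 193x^3 - 39x^2 - (22/9)x + 8/81


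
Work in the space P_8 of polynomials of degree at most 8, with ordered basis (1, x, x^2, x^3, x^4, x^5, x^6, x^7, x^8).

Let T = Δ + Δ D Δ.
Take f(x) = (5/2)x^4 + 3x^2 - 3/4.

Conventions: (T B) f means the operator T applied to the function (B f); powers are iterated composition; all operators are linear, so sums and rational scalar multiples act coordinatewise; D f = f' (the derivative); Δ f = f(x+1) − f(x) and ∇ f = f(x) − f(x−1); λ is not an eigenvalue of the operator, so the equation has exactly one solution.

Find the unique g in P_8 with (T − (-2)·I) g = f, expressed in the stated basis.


write g with unknown coordinates in the stated basis and equate coefficients in (T − (-2)·I) g = f
solving from the highest basis element down gives g = (5/4)x^4 - (5/2)x^3 + (3/2)x^2 - (61/4)x - 3/8
check: T g = 5x^3 + (61/2)x
so T g − (-2)·g = (5/2)x^4 + 3x^2 - 3/4 = f ✓

the image equals g(x) = (5/4)x^4 - (5/2)x^3 + (3/2)x^2 - (61/4)x - 3/8


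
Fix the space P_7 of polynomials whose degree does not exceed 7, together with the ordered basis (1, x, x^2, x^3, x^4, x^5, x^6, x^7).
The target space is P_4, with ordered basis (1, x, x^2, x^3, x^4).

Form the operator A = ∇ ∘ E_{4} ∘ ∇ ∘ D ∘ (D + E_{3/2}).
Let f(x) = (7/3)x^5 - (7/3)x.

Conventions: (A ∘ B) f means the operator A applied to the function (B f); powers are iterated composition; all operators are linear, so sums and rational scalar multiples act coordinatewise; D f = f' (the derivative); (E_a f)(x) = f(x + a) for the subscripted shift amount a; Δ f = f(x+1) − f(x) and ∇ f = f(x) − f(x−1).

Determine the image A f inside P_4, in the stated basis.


D f = (35/3)x^4 - 7/3
E_{3/2} f = (7/3)x^5 + (35/2)x^4 + (105/2)x^3 + (315/4)x^2 + (2723/48)x + 455/32
(D + E_{3/2}) f = (7/3)x^5 + (175/6)x^4 + (105/2)x^3 + (315/4)x^2 + (2723/48)x + 1141/96
D (D + E_{3/2}) f = (35/3)x^4 + (350/3)x^3 + (315/2)x^2 + (315/2)x + 2723/48
∇ D (D + E_{3/2}) f = (140/3)x^3 + 280x^2 + (35/3)x + 105
E_{4} ∇ D (D + E_{3/2}) f = (140/3)x^3 + 840x^2 + (13475/3)x + 22855/3
∇ E_{4} ∇ D (D + E_{3/2}) f = 140x^2 + 1540x + 11095/3

g(x) = 140x^2 + 1540x + 11095/3


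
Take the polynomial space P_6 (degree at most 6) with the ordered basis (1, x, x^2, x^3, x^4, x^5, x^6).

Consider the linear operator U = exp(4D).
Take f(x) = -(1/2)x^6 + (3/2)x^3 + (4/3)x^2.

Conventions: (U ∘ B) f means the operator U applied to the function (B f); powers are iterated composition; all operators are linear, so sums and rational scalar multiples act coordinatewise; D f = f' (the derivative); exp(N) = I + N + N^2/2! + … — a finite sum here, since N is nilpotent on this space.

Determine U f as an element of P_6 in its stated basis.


the image equals g(x) = -(1/2)x^6 - 12x^5 - 120x^4 - (1277/2)x^3 - (5702/3)x^2 - (8968/3)x - 5792/3

order-1 term: -12x^5 + 18x^2 + (32/3)x
order-2 term: -120x^4 + 72x + 64/3
order-3 term: -640x^3 + 96
order-4 term: -1920x^2
order-5 term: -3072x
order-6 term: -2048
the series for exp(4D) f terminates at order 6
exp(4D) f = -(1/2)x^6 - 12x^5 - 120x^4 - (1277/2)x^3 - (5702/3)x^2 - (8968/3)x - 5792/3


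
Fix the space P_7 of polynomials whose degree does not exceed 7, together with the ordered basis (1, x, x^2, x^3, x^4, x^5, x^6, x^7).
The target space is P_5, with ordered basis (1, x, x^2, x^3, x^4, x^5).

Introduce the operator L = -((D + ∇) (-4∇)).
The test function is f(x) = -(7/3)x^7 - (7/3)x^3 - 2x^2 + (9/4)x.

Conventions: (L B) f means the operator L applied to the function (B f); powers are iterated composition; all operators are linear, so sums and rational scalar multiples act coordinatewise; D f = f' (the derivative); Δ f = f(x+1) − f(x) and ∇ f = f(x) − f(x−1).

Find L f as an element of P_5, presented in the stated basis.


g(x) = -784x^5 + 2940x^4 - 5880x^3 + 6860x^2 - (13664/3)x + 3880/3

∇ f = -(49/3)x^6 + 49x^5 - (245/3)x^4 + (245/3)x^3 - 56x^2 + (58/3)x - 5/12
(-4∇) f = (196/3)x^6 - 196x^5 + (980/3)x^4 - (980/3)x^3 + 224x^2 - (232/3)x + 5/3
D (-4∇) f = 392x^5 - 980x^4 + (3920/3)x^3 - 980x^2 + 448x - 232/3
∇ (-4∇) f = 392x^5 - 1960x^4 + (13720/3)x^3 - 5880x^2 + (12320/3)x - 1216
(D + ∇) (-4∇) f = 784x^5 - 2940x^4 + 5880x^3 - 6860x^2 + (13664/3)x - 3880/3
(-((D + ∇) (-4∇))) f = -784x^5 + 2940x^4 - 5880x^3 + 6860x^2 - (13664/3)x + 3880/3


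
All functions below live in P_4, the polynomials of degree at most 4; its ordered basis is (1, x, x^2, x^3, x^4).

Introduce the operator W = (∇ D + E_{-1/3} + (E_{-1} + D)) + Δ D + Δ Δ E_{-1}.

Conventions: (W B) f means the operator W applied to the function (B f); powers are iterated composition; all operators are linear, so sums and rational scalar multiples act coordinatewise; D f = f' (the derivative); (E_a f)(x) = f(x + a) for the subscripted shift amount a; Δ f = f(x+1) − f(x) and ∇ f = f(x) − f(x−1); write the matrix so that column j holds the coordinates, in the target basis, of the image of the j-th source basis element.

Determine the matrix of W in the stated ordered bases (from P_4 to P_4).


image of 1: 2
image of x: 2x - 1/3
image of x^2: 2x^2 - (2/3)x + 64/9
image of x^3: 2x^3 - x^2 + (64/3)x - 28/27
image of x^4: 2x^4 - (4/3)x^3 + (128/3)x^2 - (112/27)x + 892/81
each image's coordinates form column j of the matrix

the matrix is [[2, -1/3, 64/9, -28/27, 892/81]; [0, 2, -2/3, 64/3, -112/27]; [0, 0, 2, -1, 128/3]; [0, 0, 0, 2, -4/3]; [0, 0, 0, 0, 2]] (rows listed top to bottom)


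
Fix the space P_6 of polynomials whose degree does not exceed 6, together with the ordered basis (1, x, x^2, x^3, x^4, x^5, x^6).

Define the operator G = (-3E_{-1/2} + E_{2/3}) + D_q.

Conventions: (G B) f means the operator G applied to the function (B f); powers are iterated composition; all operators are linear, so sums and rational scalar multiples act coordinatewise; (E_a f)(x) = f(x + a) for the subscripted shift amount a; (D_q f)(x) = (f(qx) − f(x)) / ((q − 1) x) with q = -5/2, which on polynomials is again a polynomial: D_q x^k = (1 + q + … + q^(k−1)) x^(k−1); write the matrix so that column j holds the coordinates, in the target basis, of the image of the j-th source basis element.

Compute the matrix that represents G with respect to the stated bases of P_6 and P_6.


image of 1: -2
image of x: -2x + 19/6
image of x^2: -2x^2 + (17/6)x - 11/36
image of x^3: -2x^3 + (45/4)x^2 - (11/12)x + 145/216
image of x^4: -2x^4 - (53/24)x^3 - (11/6)x^2 + (145/54)x + 13/1296
image of x^5: -2x^5 + (1873/48)x^4 - (55/18)x^3 + (725/108)x^2 + (65/1296)x + 1753/7776
image of x^6: -2x^6 - (1807/32)x^5 - (55/12)x^4 + (725/54)x^3 + (65/432)x^2 + (1753/1296)x + 1909/46656
each image's coordinates form column j of the matrix

the matrix is [[-2, 19/6, -11/36, 145/216, 13/1296, 1753/7776, 1909/46656]; [0, -2, 17/6, -11/12, 145/54, 65/1296, 1753/1296]; [0, 0, -2, 45/4, -11/6, 725/108, 65/432]; [0, 0, 0, -2, -53/24, -55/18, 725/54]; [0, 0, 0, 0, -2, 1873/48, -55/12]; [0, 0, 0, 0, 0, -2, -1807/32]; [0, 0, 0, 0, 0, 0, -2]] (rows listed top to bottom)


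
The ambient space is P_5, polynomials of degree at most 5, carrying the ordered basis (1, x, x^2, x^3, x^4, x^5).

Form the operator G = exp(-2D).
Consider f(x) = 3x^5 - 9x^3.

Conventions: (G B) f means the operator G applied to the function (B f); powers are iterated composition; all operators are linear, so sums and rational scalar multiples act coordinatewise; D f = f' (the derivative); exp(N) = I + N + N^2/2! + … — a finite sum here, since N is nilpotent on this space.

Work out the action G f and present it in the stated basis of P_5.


order-1 term: -30x^4 + 54x^2
order-2 term: 120x^3 - 108x
order-3 term: -240x^2 + 72
order-4 term: 240x
order-5 term: -96
the series for exp(-2D) f terminates at order 5
exp(-2D) f = 3x^5 - 30x^4 + 111x^3 - 186x^2 + 132x - 24

the image equals g(x) = 3x^5 - 30x^4 + 111x^3 - 186x^2 + 132x - 24


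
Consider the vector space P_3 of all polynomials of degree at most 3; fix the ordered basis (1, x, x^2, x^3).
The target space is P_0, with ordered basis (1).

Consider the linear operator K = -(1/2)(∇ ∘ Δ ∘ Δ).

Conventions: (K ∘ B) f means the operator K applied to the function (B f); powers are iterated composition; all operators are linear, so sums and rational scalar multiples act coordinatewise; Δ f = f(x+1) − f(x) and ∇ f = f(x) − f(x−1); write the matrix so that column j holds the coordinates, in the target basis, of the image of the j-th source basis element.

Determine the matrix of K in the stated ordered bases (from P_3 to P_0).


image of 1: 0
image of x: 0
image of x^2: 0
image of x^3: -3
each image's coordinates form column j of the matrix

the matrix is [[0, 0, 0, -3]] (rows listed top to bottom)


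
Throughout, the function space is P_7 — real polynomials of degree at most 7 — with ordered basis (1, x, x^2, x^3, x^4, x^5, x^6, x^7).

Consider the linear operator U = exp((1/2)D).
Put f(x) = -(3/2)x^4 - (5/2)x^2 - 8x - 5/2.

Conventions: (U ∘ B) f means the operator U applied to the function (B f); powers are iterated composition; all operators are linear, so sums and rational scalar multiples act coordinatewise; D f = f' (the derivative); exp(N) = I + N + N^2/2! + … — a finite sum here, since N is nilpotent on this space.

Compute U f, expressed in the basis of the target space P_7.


g(x) = -(3/2)x^4 - 3x^3 - (19/4)x^2 - (45/4)x - 231/32

order-1 term: -3x^3 - (5/2)x - 4
order-2 term: -(9/4)x^2 - 5/8
order-3 term: -(3/4)x
order-4 term: -3/32
the series for exp((1/2)D) f terminates at order 4
exp((1/2)D) f = -(3/2)x^4 - 3x^3 - (19/4)x^2 - (45/4)x - 231/32


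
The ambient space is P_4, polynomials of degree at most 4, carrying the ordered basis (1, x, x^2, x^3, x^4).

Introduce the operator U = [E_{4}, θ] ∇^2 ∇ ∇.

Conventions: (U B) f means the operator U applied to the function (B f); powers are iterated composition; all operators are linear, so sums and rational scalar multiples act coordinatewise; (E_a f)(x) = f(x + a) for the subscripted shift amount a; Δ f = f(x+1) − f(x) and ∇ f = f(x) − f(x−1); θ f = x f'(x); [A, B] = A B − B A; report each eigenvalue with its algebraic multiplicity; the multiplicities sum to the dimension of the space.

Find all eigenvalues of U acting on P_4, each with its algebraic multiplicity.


image of 1: 0
image of x: 0
image of x^2: 0
image of x^3: 0
image of x^4: 0
the matrix is upper triangular; its diagonal is (0, 0, 0, 0, 0)
for a triangular matrix the eigenvalues are the diagonal entries, with algebraic multiplicity their repetition count

λ = 0 (multiplicity 5)


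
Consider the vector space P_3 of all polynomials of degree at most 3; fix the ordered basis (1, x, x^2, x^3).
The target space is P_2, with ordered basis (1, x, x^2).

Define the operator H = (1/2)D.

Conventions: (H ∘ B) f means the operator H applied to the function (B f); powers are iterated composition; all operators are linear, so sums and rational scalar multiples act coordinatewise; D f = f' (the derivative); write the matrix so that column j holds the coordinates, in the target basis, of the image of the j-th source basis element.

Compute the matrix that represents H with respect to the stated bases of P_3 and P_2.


image of 1: 0
image of x: 1/2
image of x^2: x
image of x^3: (3/2)x^2
each image's coordinates form column j of the matrix

the matrix is [[0, 1/2, 0, 0]; [0, 0, 1, 0]; [0, 0, 0, 3/2]] (rows listed top to bottom)


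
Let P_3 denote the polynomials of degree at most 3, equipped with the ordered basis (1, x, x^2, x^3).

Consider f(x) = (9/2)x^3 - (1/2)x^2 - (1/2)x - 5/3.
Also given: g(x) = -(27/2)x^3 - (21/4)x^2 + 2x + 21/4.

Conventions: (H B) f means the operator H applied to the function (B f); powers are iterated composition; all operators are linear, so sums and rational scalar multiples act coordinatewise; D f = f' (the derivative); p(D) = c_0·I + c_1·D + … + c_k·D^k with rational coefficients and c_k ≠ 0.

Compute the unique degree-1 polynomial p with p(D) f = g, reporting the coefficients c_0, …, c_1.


D^0 f = (9/2)x^3 - (1/2)x^2 - (1/2)x - 5/3
D^1 f = (27/2)x^2 - x - 1/2
matching coefficients of g against c_0 f + c_1 Df + … from the top degree down determines the c_i
solution: c_0 = -3, c_1 = -1/2

p(D) = -3·I − (1/2)·D, i.e. c_0 = -3, c_1 = -1/2


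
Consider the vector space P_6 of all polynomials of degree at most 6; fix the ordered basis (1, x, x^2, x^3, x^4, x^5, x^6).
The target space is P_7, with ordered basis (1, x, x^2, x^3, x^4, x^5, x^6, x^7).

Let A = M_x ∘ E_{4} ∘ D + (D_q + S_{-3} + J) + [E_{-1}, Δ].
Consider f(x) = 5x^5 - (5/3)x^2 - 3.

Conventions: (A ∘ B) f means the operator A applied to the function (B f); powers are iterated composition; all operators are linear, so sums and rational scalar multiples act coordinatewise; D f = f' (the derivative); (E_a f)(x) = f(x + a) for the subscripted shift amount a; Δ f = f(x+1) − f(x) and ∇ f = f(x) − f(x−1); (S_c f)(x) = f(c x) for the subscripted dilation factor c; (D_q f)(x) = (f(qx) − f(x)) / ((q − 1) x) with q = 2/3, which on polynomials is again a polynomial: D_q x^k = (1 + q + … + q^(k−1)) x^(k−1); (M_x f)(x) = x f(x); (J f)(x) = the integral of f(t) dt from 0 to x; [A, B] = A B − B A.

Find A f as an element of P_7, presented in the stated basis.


g(x) = (5/6)x^6 - 1190x^5 + (33455/81)x^4 + (21595/9)x^3 + (19145/3)x^2 + (57428/9)x - 3

D f = 25x^4 - (10/3)x
E_{4} D f = 25x^4 + 400x^3 + 2400x^2 + (19190/3)x + 19160/3
M_x E_{4} D f = 25x^5 + 400x^4 + 2400x^3 + (19190/3)x^2 + (19160/3)x
D_q f = (1055/81)x^4 - (25/9)x
S_{-3} f = -1215x^5 - 15x^2 - 3
J f = (5/6)x^6 - (5/9)x^3 - 3x
(D_q + S_{-3} + J) f = (5/6)x^6 - 1215x^5 + (1055/81)x^4 - (5/9)x^3 - 15x^2 - (52/9)x - 3
Δ f = 25x^4 + 50x^3 + 50x^2 + (65/3)x + 10/3
E_{-1} Δ f = 25x^4 - 50x^3 + 50x^2 - (85/3)x + 20/3
E_{-1} f = 5x^5 - 25x^4 + 50x^3 - (155/3)x^2 + (85/3)x - 29/3
Δ E_{-1} f = 25x^4 - 50x^3 + 50x^2 - (85/3)x + 20/3
[E_{-1}, Δ] f = 0
(M_x ∘ E_{4} ∘ D + (D_q + S_{-3} + J) + [E_{-1}, Δ]) f = (5/6)x^6 - 1190x^5 + (33455/81)x^4 + (21595/9)x^3 + (19145/3)x^2 + (57428/9)x - 3


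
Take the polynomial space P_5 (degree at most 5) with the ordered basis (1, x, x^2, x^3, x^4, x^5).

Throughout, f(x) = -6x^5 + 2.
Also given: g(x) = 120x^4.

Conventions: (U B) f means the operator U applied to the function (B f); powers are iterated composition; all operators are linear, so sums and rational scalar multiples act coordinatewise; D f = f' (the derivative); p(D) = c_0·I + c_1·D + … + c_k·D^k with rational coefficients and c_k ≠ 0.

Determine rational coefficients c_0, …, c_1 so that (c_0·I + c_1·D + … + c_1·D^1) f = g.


D^0 f = -6x^5 + 2
D^1 f = -30x^4
matching coefficients of g against c_0 f + c_1 Df + … from the top degree down determines the c_i
solution: c_0 = 0, c_1 = -4

p(D) = -4·D, i.e. c_0 = 0, c_1 = -4


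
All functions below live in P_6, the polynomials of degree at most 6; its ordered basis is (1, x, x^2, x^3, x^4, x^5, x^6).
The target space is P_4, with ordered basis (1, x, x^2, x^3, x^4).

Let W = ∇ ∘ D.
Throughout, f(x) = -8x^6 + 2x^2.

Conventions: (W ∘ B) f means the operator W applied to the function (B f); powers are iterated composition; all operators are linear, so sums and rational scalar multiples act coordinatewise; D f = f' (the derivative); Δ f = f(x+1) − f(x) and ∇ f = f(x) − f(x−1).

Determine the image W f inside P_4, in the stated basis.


D f = -48x^5 + 4x
∇ D f = -240x^4 + 480x^3 - 480x^2 + 240x - 44

the image equals g(x) = -240x^4 + 480x^3 - 480x^2 + 240x - 44


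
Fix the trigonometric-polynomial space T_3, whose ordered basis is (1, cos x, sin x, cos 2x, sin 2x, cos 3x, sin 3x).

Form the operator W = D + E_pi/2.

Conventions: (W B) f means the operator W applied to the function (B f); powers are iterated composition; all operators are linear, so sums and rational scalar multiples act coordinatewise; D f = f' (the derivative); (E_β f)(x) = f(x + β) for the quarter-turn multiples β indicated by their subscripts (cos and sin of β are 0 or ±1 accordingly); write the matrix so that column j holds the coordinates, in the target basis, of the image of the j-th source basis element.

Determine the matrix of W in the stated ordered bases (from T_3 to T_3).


the matrix is [[1, 0, 0, 0, 0, 0, 0]; [0, 0, 2, 0, 0, 0, 0]; [0, -2, 0, 0, 0, 0, 0]; [0, 0, 0, -1, 2, 0, 0]; [0, 0, 0, -2, -1, 0, 0]; [0, 0, 0, 0, 0, 0, 2]; [0, 0, 0, 0, 0, -2, 0]] (rows listed top to bottom)

image of 1: 1
image of cos x: -2sin x
image of sin x: 2cos x
image of cos 2x: -cos 2x - 2sin 2x
image of sin 2x: 2cos 2x - sin 2x
image of cos 3x: -2sin 3x
image of sin 3x: 2cos 3x
each image's coordinates form column j of the matrix


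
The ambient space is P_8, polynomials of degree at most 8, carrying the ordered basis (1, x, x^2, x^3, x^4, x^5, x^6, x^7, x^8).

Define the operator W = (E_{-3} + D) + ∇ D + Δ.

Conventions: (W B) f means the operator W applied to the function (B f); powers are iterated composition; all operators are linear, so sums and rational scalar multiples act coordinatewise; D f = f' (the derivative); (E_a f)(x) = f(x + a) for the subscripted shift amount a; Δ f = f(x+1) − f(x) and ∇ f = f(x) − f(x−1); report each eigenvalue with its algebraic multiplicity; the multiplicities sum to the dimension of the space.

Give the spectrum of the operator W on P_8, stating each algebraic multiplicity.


λ = 1 (multiplicity 9)

image of 1: 1
image of x: x - 1
image of x^2: x^2 - 2x + 12
image of x^3: x^3 - 3x^2 + 36x - 29
image of x^4: x^4 - 4x^3 + 72x^2 - 116x + 86
image of x^5: x^5 - 5x^4 + 120x^3 - 290x^2 + 430x - 247
image of x^6: x^6 - 6x^5 + 180x^4 - 580x^3 + 1290x^2 - 1482x + 736
image of x^7: x^7 - 7x^6 + 252x^5 - 1015x^4 + 3010x^3 - 5187x^2 + 5152x - 2193
image of x^8: x^8 - 8x^7 + 336x^6 - 1624x^5 + 6020x^4 - 13832x^3 + 20608x^2 - 17544x + 6570
the matrix is upper triangular; its diagonal is (1, 1, 1, 1, 1, 1, 1, 1, 1)
for a triangular matrix the eigenvalues are the diagonal entries, with algebraic multiplicity their repetition count


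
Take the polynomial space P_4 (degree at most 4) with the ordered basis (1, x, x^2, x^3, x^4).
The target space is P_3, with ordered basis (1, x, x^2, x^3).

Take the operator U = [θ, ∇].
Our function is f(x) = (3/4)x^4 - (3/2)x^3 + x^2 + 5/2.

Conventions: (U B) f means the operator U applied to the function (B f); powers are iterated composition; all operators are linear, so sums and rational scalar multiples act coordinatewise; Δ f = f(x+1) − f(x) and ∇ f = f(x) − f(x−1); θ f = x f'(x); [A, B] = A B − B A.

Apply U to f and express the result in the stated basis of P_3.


the image equals g(x) = -3x^3 + (27/2)x^2 - 20x + 19/2

∇ f = 3x^3 - 9x^2 + (19/2)x - 13/4
θ ∇ f = 9x^3 - 18x^2 + (19/2)x
θ f = 3x^4 - (9/2)x^3 + 2x^2
∇ θ f = 12x^3 - (63/2)x^2 + (59/2)x - 19/2
[θ, ∇] f = -3x^3 + (27/2)x^2 - 20x + 19/2


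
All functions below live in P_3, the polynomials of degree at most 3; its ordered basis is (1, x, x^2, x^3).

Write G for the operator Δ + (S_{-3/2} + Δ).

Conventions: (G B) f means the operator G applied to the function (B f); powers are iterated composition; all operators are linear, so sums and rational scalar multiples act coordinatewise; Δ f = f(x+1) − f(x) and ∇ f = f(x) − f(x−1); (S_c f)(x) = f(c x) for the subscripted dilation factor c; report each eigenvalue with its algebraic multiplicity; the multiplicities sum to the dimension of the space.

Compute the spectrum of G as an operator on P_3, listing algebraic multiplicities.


image of 1: 1
image of x: -(3/2)x + 2
image of x^2: (9/4)x^2 + 4x + 2
image of x^3: -(27/8)x^3 + 6x^2 + 6x + 2
the matrix is upper triangular; its diagonal is (1, -3/2, 9/4, -27/8)
for a triangular matrix the eigenvalues are the diagonal entries, with algebraic multiplicity their repetition count

λ = -27/8 (multiplicity 1), λ = -3/2 (multiplicity 1), λ = 1 (multiplicity 1), λ = 9/4 (multiplicity 1)


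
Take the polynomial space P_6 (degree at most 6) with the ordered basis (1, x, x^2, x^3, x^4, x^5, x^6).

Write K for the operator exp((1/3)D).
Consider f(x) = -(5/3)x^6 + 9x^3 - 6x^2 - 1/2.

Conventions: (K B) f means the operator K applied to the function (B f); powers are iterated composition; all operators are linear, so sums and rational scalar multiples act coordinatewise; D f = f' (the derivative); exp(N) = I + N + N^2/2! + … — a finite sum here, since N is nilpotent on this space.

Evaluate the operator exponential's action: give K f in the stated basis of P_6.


order-1 term: -(10/3)x^5 + 9x^2 - 4x
order-2 term: -(25/9)x^4 + 3x - 2/3
order-3 term: -(100/81)x^3 + 1/3
order-4 term: -(25/81)x^2
order-5 term: -(10/243)x
order-6 term: -5/2187
the series for exp((1/3)D) f terminates at order 6
exp((1/3)D) f = -(5/3)x^6 - (10/3)x^5 - (25/9)x^4 + (629/81)x^3 + (218/81)x^2 - (253/243)x - 3655/4374

the result is g(x) = -(5/3)x^6 - (10/3)x^5 - (25/9)x^4 + (629/81)x^3 + (218/81)x^2 - (253/243)x - 3655/4374


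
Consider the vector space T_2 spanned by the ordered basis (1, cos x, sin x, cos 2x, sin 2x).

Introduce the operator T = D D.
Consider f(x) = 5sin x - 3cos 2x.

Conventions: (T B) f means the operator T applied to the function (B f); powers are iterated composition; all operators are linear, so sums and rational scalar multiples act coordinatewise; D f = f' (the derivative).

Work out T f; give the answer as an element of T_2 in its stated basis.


D f = 5cos x + 6sin 2x
D D f = -5sin x + 12cos 2x

the result is g(x) = -5sin x + 12cos 2x


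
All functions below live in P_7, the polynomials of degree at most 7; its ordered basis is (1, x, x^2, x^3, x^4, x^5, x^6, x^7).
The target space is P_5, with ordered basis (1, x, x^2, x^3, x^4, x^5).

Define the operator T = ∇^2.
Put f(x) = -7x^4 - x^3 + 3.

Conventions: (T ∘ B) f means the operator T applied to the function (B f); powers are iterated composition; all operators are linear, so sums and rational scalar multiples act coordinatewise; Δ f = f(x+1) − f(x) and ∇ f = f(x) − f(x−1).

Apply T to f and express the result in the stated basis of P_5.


the image equals g(x) = -84x^2 + 162x - 92

∇ f = -28x^3 + 39x^2 - 25x + 6
∇ ∇ f = -84x^2 + 162x - 92
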